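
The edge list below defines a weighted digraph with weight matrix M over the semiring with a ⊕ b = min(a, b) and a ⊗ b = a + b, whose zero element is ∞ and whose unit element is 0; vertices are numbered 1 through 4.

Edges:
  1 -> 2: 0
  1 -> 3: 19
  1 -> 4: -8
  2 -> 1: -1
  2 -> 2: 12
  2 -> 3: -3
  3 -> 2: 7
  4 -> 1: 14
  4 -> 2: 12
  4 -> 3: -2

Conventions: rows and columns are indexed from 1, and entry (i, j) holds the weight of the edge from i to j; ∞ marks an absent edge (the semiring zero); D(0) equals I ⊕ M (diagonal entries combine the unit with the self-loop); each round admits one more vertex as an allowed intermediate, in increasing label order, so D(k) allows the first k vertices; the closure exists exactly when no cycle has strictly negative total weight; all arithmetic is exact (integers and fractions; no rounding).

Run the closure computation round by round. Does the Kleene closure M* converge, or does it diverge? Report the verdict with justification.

D(0):
  [0, 0, 19, -8]
  [-1, 0, -3, ∞]
  [∞, 7, 0, ∞]
  [14, 12, -2, 0]
Detection: at round 1, diagonal entry (2, 2) turns strictly negative.
Key observation: the cycle 2->1->2 has total weight (-1) + 0, which is strictly negative.
Answer: DIVERGES — negative cycle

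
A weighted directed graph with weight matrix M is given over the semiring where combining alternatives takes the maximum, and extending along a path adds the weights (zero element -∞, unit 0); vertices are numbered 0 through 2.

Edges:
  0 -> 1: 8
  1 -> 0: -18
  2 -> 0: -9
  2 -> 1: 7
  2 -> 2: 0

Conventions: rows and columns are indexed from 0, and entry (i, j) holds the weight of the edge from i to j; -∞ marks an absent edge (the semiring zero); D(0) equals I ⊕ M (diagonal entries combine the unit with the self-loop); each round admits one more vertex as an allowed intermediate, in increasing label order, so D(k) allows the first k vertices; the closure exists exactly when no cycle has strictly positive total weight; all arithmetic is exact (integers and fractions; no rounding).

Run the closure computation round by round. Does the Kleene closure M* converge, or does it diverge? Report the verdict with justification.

D(0):
  [0, 8, -∞]
  [-18, 0, -∞]
  [-9, 7, 0]
D(1):
  [0, 8, -∞]
  [-18, 0, -∞]
  [-9, 7, 0]
D(2):
  [0, 8, -∞]
  [-18, 0, -∞]
  [-9, 7, 0]
D(3):
  [0, 8, -∞]
  [-18, 0, -∞]
  [-9, 7, 0]
Key observation: every diagonal entry stays at the unit through all rounds, so no improving cycle exists.
Answer: CONVERGES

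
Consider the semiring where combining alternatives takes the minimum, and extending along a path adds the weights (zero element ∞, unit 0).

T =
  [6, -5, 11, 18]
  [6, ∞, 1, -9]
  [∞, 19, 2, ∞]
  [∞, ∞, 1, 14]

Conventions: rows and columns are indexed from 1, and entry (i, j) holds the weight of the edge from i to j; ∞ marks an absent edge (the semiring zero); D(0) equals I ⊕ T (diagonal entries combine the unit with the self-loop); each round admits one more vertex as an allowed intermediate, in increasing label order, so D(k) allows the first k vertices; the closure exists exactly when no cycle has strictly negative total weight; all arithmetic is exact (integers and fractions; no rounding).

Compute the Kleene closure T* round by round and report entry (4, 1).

D(0):
  [0, -5, 11, 18]
  [6, 0, 1, -9]
  [∞, 19, 0, ∞]
  [∞, ∞, 1, 0]
D(1):
  [0, -5, 11, 18]
  [6, 0, 1, -9]
  [∞, 19, 0, ∞]
  [∞, ∞, 1, 0]
D(2):
  [0, -5, -4, -14]
  [6, 0, 1, -9]
  [25, 19, 0, 10]
  [∞, ∞, 1, 0]
D(3):
  [0, -5, -4, -14]
  [6, 0, 1, -9]
  [25, 19, 0, 10]
  [26, 20, 1, 0]
D(4):
  [0, -5, -13, -14]
  [6, 0, -8, -9]
  [25, 19, 0, 10]
  [26, 20, 1, 0]
Answer: T*[4][1] = 26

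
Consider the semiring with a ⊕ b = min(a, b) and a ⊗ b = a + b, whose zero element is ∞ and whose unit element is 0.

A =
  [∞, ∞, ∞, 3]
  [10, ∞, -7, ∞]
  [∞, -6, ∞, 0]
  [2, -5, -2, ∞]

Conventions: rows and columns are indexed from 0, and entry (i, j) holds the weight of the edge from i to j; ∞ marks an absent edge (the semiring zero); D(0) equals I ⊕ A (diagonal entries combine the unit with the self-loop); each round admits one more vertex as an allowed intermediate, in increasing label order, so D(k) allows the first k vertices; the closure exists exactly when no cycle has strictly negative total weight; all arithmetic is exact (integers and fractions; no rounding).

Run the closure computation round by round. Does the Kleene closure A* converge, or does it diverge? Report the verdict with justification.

D(0):
  [0, ∞, ∞, 3]
  [10, 0, -7, ∞]
  [∞, -6, 0, 0]
  [2, -5, -2, 0]
D(1):
  [0, ∞, ∞, 3]
  [10, 0, -7, 13]
  [∞, -6, 0, 0]
  [2, -5, -2, 0]
Detection: at round 2, diagonal entry (2, 2) turns strictly negative.
Key observation: the cycle 2->1->2 has total weight (-6) + (-7), which is strictly negative.
Answer: DIVERGES — negative cycle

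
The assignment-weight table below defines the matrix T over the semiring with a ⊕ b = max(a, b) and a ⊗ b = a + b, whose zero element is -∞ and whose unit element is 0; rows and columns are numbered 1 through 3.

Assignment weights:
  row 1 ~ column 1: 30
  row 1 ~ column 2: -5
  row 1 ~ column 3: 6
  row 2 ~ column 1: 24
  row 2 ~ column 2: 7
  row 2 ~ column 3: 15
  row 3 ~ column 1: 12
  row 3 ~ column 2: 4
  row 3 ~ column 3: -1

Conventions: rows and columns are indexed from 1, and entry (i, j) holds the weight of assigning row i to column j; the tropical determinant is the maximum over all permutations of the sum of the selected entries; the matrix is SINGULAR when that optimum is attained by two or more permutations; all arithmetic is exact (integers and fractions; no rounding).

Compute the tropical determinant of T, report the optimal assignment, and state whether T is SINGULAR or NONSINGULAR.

σ = (1, 2, 3): 30 + 7 + (-1) = 36
σ = (1, 3, 2): 30 + 15 + 4 = 49
σ = (2, 1, 3): (-5) + 24 + (-1) = 18
σ = (2, 3, 1): (-5) + 15 + 12 = 22
σ = (3, 1, 2): 6 + 24 + 4 = 34
σ = (3, 2, 1): 6 + 7 + 12 = 25
Optimal value attained by: σ = (1, 3, 2).
Answer: det⊕(T) = 49; verdict: NONSINGULAR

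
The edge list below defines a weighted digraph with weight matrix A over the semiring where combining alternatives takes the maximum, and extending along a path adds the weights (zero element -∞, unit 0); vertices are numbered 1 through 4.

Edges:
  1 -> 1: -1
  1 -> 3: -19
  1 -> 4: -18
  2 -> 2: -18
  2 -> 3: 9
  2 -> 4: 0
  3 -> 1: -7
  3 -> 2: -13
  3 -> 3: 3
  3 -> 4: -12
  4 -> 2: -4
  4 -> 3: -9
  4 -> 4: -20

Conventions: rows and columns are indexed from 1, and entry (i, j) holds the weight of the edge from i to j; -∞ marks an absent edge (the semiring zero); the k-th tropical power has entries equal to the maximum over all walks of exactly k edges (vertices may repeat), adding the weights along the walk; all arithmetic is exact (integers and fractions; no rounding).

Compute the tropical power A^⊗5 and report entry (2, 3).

A^⊗2:
  [-2, -22, -16, -19]
  [2, -4, 12, -3]
  [-4, -10, 6, -9]
  [-16, -22, 5, -4]
A^⊗3:
  [-3, -23, -13, -20]
  [5, -1, 15, 0]
  [-1, -7, 9, -6]
  [-2, -8, 8, -7]
A^⊗4:
  [-4, -24, -10, -21]
  [8, 2, 18, 3]
  [2, -4, 12, -3]
  [1, -5, 11, -4]
A^⊗5:
  [-5, -23, -7, -22]
  [11, 5, 21, 6]
  [5, -1, 15, 0]
  [4, -2, 14, -1]
Key observation: the optimum is the walk 2->3->3->3->3->3, with weight 9 + 3 + 3 + 3 + 3 = 21.
Optimal value attained by: walk 2->3->3->3->3->3.
Answer: (A^⊗5)[2][3] = 21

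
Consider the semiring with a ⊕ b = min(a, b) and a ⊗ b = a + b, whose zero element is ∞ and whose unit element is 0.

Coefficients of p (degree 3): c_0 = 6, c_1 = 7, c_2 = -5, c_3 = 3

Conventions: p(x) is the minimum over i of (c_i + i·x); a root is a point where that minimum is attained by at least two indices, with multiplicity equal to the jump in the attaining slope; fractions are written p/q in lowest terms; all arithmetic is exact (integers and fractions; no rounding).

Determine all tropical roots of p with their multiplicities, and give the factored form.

hull edge (i=0, c=6) to (i=2, c=-5): slope -11/2, span 2
hull edge (i=2, c=-5) to (i=3, c=3): slope 8, span 1
Factored form: p(x) = 3 ⊗ (x ⊕ (-8)) ⊗ (x ⊕ 11/2) ⊗ (x ⊕ 11/2)
Answer: roots = -8 (mult 1), 11/2 (mult 2)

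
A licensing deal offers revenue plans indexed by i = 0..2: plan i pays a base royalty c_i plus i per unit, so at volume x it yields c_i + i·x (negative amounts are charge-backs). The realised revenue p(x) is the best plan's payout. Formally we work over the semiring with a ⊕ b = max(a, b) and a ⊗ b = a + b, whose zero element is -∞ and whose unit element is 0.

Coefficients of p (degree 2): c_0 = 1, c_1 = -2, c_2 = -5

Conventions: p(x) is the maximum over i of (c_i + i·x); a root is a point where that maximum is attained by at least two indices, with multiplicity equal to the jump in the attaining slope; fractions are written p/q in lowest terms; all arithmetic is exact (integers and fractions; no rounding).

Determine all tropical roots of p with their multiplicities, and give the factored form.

hull edge (i=0, c=1) to (i=2, c=-5): slope -3, span 2
Factored form: p(x) = -5 ⊗ (x ⊕ 3) ⊗ (x ⊕ 3)
Answer: roots = 3 (mult 2)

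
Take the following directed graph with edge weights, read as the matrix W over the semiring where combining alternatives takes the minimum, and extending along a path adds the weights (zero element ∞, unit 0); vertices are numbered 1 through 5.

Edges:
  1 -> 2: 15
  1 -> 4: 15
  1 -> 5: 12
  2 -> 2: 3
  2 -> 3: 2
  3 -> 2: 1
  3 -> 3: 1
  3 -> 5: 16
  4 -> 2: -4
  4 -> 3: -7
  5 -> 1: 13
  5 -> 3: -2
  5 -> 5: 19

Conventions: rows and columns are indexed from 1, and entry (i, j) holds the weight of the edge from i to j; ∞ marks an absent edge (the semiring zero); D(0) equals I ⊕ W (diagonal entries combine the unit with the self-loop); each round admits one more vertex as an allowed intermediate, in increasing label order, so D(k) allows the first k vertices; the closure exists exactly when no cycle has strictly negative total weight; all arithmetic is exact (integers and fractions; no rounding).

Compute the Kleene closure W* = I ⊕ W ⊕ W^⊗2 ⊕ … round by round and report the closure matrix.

D(0):
  [0, 15, ∞, 15, 12]
  [∞, 0, 2, ∞, ∞]
  [∞, 1, 0, ∞, 16]
  [∞, -4, -7, 0, ∞]
  [13, ∞, -2, ∞, 0]
D(1):
  [0, 15, ∞, 15, 12]
  [∞, 0, 2, ∞, ∞]
  [∞, 1, 0, ∞, 16]
  [∞, -4, -7, 0, ∞]
  [13, 28, -2, 28, 0]
D(2):
  [0, 15, 17, 15, 12]
  [∞, 0, 2, ∞, ∞]
  [∞, 1, 0, ∞, 16]
  [∞, -4, -7, 0, ∞]
  [13, 28, -2, 28, 0]
D(3):
  [0, 15, 17, 15, 12]
  [∞, 0, 2, ∞, 18]
  [∞, 1, 0, ∞, 16]
  [∞, -6, -7, 0, 9]
  [13, -1, -2, 28, 0]
D(4):
  [0, 9, 8, 15, 12]
  [∞, 0, 2, ∞, 18]
  [∞, 1, 0, ∞, 16]
  [∞, -6, -7, 0, 9]
  [13, -1, -2, 28, 0]
D(5):
  [0, 9, 8, 15, 12]
  [31, 0, 2, 46, 18]
  [29, 1, 0, 44, 16]
  [22, -6, -7, 0, 9]
  [13, -1, -2, 28, 0]
Answer: W* = [[0, 9, 8, 15, 12], [31, 0, 2, 46, 18], [29, 1, 0, 44, 16], [22, -6, -7, 0, 9], [13, -1, -2, 28, 0]]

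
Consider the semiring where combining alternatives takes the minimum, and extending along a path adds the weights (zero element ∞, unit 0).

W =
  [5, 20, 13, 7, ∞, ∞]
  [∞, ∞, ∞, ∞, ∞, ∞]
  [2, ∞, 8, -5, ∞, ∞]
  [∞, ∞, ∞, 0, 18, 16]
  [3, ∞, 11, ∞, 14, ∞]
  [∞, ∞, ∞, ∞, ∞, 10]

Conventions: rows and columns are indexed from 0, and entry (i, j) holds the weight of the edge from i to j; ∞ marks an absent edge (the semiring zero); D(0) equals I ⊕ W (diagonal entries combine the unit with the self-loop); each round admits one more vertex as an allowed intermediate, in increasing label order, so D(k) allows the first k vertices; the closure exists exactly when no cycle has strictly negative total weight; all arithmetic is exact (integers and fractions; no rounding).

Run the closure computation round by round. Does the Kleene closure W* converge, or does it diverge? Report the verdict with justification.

D(0):
  [0, 20, 13, 7, ∞, ∞]
  [∞, 0, ∞, ∞, ∞, ∞]
  [2, ∞, 0, -5, ∞, ∞]
  [∞, ∞, ∞, 0, 18, 16]
  [3, ∞, 11, ∞, 0, ∞]
  [∞, ∞, ∞, ∞, ∞, 0]
D(1):
  [0, 20, 13, 7, ∞, ∞]
  [∞, 0, ∞, ∞, ∞, ∞]
  [2, 22, 0, -5, ∞, ∞]
  [∞, ∞, ∞, 0, 18, 16]
  [3, 23, 11, 10, 0, ∞]
  [∞, ∞, ∞, ∞, ∞, 0]
D(2):
  [0, 20, 13, 7, ∞, ∞]
  [∞, 0, ∞, ∞, ∞, ∞]
  [2, 22, 0, -5, ∞, ∞]
  [∞, ∞, ∞, 0, 18, 16]
  [3, 23, 11, 10, 0, ∞]
  [∞, ∞, ∞, ∞, ∞, 0]
D(3):
  [0, 20, 13, 7, ∞, ∞]
  [∞, 0, ∞, ∞, ∞, ∞]
  [2, 22, 0, -5, ∞, ∞]
  [∞, ∞, ∞, 0, 18, 16]
  [3, 23, 11, 6, 0, ∞]
  [∞, ∞, ∞, ∞, ∞, 0]
D(4):
  [0, 20, 13, 7, 25, 23]
  [∞, 0, ∞, ∞, ∞, ∞]
  [2, 22, 0, -5, 13, 11]
  [∞, ∞, ∞, 0, 18, 16]
  [3, 23, 11, 6, 0, 22]
  [∞, ∞, ∞, ∞, ∞, 0]
D(5):
  [0, 20, 13, 7, 25, 23]
  [∞, 0, ∞, ∞, ∞, ∞]
  [2, 22, 0, -5, 13, 11]
  [21, 41, 29, 0, 18, 16]
  [3, 23, 11, 6, 0, 22]
  [∞, ∞, ∞, ∞, ∞, 0]
D(6):
  [0, 20, 13, 7, 25, 23]
  [∞, 0, ∞, ∞, ∞, ∞]
  [2, 22, 0, -5, 13, 11]
  [21, 41, 29, 0, 18, 16]
  [3, 23, 11, 6, 0, 22]
  [∞, ∞, ∞, ∞, ∞, 0]
Key observation: every diagonal entry stays at the unit through all rounds, so no improving cycle exists.
Answer: CONVERGES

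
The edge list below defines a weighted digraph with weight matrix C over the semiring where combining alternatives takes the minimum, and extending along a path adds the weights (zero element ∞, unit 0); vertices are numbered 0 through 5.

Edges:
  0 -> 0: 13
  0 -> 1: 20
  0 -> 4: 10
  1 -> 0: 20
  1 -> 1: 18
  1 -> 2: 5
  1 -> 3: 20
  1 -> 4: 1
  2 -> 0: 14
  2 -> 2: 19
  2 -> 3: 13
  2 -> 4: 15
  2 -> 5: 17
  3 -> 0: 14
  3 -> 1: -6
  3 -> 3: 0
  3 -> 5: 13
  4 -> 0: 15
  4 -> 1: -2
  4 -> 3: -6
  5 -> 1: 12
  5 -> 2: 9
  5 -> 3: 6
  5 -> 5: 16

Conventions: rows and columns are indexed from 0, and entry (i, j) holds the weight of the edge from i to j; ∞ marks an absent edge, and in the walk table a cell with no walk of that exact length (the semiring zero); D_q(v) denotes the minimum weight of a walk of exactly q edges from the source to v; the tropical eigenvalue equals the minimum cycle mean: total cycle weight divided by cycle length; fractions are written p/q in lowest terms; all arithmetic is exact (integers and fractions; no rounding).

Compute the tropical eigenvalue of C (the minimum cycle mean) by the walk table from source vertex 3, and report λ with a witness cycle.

q=0: [∞, ∞, ∞, 0, ∞, ∞]
q=1: [14, -6, ∞, 0, ∞, 13]
q=2: [14, -6, -1, 0, -5, 13]
q=3: [10, -7, -1, -11, -5, 13]
q=4: [3, -17, -2, -11, -6, 2]
q=5: [3, -17, -12, -12, -16, 2]
q=6: [-1, -18, -12, -22, -16, 1]
Optimal cycle mean attained by: cycle 1->4->3->1, total 1 + (-6) + (-6), length 3.
Answer: λ = -11/3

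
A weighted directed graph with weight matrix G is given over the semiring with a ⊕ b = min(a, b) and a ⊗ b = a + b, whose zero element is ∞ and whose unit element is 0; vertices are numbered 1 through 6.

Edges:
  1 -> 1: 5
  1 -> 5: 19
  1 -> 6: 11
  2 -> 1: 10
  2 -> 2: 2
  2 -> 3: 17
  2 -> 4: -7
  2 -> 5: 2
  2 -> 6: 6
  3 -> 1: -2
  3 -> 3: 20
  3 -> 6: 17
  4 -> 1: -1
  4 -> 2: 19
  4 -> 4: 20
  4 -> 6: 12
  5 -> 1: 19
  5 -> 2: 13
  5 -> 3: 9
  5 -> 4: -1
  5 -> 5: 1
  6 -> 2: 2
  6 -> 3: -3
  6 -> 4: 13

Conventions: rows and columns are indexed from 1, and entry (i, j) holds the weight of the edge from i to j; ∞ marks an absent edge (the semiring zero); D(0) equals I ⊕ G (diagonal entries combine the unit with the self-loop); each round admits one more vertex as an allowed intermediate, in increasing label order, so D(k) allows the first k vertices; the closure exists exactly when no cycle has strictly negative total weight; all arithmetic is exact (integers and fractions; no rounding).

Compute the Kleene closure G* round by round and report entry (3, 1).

D(0):
  [0, ∞, ∞, ∞, 19, 11]
  [10, 0, 17, -7, 2, 6]
  [-2, ∞, 0, ∞, ∞, 17]
  [-1, 19, ∞, 0, ∞, 12]
  [19, 13, 9, -1, 0, ∞]
  [∞, 2, -3, 13, ∞, 0]
D(1):
  [0, ∞, ∞, ∞, 19, 11]
  [10, 0, 17, -7, 2, 6]
  [-2, ∞, 0, ∞, 17, 9]
  [-1, 19, ∞, 0, 18, 10]
  [19, 13, 9, -1, 0, 30]
  [∞, 2, -3, 13, ∞, 0]
D(2):
  [0, ∞, ∞, ∞, 19, 11]
  [10, 0, 17, -7, 2, 6]
  [-2, ∞, 0, ∞, 17, 9]
  [-1, 19, 36, 0, 18, 10]
  [19, 13, 9, -1, 0, 19]
  [12, 2, -3, -5, 4, 0]
D(3):
  [0, ∞, ∞, ∞, 19, 11]
  [10, 0, 17, -7, 2, 6]
  [-2, ∞, 0, ∞, 17, 9]
  [-1, 19, 36, 0, 18, 10]
  [7, 13, 9, -1, 0, 18]
  [-5, 2, -3, -5, 4, 0]
D(4):
  [0, ∞, ∞, ∞, 19, 11]
  [-8, 0, 17, -7, 2, 3]
  [-2, ∞, 0, ∞, 17, 9]
  [-1, 19, 36, 0, 18, 10]
  [-2, 13, 9, -1, 0, 9]
  [-6, 2, -3, -5, 4, 0]
D(5):
  [0, 32, 28, 18, 19, 11]
  [-8, 0, 11, -7, 2, 3]
  [-2, 30, 0, 16, 17, 9]
  [-1, 19, 27, 0, 18, 10]
  [-2, 13, 9, -1, 0, 9]
  [-6, 2, -3, -5, 4, 0]
D(6):
  [0, 13, 8, 6, 15, 11]
  [-8, 0, 0, -7, 2, 3]
  [-2, 11, 0, 4, 13, 9]
  [-1, 12, 7, 0, 14, 10]
  [-2, 11, 6, -1, 0, 9]
  [-6, 2, -3, -5, 4, 0]
Answer: G*[3][1] = -2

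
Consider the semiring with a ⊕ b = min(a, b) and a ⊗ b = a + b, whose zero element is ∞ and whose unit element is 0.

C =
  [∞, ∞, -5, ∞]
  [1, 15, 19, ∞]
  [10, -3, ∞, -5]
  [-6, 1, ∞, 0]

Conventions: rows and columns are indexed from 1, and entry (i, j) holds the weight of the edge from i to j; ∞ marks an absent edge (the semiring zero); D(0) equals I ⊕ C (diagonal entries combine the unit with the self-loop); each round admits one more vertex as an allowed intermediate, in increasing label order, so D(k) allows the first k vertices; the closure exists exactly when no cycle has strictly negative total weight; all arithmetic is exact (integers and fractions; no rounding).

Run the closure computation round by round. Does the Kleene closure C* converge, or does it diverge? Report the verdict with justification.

D(0):
  [0, ∞, -5, ∞]
  [1, 0, 19, ∞]
  [10, -3, 0, -5]
  [-6, 1, ∞, 0]
D(1):
  [0, ∞, -5, ∞]
  [1, 0, -4, ∞]
  [10, -3, 0, -5]
  [-6, 1, -11, 0]
Detection: at round 2, diagonal entry (3, 3) turns strictly negative.
Key observation: the cycle 3->2->1->3 has total weight (-3) + 1 + (-5), which is strictly negative.
Answer: DIVERGES — negative cycle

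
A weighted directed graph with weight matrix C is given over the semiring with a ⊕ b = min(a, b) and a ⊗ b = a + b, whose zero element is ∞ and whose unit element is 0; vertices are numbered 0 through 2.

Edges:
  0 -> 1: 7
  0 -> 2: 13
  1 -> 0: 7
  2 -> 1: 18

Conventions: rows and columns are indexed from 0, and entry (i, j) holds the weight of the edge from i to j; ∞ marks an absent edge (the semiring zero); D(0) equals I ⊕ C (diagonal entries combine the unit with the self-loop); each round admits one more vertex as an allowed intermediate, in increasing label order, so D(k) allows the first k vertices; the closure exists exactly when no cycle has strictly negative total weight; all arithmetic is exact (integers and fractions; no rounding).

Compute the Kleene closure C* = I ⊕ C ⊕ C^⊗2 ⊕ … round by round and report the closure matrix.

D(0):
  [0, 7, 13]
  [7, 0, ∞]
  [∞, 18, 0]
D(1):
  [0, 7, 13]
  [7, 0, 20]
  [∞, 18, 0]
D(2):
  [0, 7, 13]
  [7, 0, 20]
  [25, 18, 0]
D(3):
  [0, 7, 13]
  [7, 0, 20]
  [25, 18, 0]
Answer: C* = [[0, 7, 13], [7, 0, 20], [25, 18, 0]]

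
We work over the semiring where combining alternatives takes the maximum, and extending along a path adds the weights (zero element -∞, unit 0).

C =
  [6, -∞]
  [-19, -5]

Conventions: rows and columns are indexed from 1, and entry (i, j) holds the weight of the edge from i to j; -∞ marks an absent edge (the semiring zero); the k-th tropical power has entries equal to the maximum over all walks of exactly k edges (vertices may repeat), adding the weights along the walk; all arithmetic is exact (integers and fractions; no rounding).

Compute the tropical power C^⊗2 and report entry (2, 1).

C^⊗2:
  [12, -∞]
  [-13, -10]
Key observation: the optimum is the walk 2->1->1, with weight (-19) + 6 = -13.
Optimal value attained by: walk 2->1->1.
Answer: (C^⊗2)[2][1] = -13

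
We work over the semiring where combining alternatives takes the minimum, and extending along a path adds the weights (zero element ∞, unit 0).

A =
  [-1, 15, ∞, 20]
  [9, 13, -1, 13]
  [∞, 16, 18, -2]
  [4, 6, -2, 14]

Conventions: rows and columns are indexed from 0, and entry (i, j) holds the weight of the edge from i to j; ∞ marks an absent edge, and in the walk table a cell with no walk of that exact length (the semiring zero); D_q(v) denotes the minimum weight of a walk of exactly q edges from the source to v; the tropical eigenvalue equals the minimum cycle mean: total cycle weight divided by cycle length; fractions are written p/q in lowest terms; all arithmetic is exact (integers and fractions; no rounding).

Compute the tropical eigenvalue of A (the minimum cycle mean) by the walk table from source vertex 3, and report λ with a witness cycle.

q=0: [∞, ∞, ∞, 0]
q=1: [4, 6, -2, 14]
q=2: [3, 14, 5, -4]
q=3: [0, 2, -6, 3]
q=4: [-1, 9, 1, -8]
Optimal cycle mean attained by: cycle 2->3->2, total (-2) + (-2), length 2.
Answer: λ = -2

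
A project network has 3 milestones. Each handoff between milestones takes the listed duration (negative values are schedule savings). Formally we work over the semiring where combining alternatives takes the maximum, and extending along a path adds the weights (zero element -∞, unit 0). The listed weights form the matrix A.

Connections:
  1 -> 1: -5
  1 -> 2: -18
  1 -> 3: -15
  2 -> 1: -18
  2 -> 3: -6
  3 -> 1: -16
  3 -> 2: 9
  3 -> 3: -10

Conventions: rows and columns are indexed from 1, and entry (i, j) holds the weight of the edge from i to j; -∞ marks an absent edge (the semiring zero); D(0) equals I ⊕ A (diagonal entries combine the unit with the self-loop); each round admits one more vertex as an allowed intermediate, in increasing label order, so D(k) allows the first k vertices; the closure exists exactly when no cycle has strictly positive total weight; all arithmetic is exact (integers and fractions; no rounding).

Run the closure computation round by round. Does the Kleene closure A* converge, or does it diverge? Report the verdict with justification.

D(0):
  [0, -18, -15]
  [-18, 0, -6]
  [-16, 9, 0]
D(1):
  [0, -18, -15]
  [-18, 0, -6]
  [-16, 9, 0]
Detection: at round 2, diagonal entry (3, 3) turns strictly positive.
Key observation: the cycle 3->2->3 has total weight 9 + (-6), which is strictly positive.
Answer: DIVERGES — positive cycle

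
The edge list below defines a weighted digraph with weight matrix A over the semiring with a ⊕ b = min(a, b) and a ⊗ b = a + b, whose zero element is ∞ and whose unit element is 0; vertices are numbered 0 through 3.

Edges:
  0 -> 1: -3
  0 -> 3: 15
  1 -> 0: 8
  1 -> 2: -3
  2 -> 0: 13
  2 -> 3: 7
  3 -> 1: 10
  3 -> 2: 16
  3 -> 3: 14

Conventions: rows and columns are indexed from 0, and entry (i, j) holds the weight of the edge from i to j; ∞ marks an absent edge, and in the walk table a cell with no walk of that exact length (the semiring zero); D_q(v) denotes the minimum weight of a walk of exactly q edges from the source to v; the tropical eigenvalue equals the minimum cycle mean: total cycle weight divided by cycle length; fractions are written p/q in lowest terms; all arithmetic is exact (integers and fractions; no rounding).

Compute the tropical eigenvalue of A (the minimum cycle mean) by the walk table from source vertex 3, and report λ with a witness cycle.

q=0: [∞, ∞, ∞, 0]
q=1: [∞, 10, 16, 14]
q=2: [18, 24, 7, 23]
q=3: [20, 15, 21, 14]
q=4: [23, 17, 12, 28]
Optimal cycle mean attained by: cycle 0->1->2->0, total (-3) + (-3) + 13, length 3.
Answer: λ = 7/3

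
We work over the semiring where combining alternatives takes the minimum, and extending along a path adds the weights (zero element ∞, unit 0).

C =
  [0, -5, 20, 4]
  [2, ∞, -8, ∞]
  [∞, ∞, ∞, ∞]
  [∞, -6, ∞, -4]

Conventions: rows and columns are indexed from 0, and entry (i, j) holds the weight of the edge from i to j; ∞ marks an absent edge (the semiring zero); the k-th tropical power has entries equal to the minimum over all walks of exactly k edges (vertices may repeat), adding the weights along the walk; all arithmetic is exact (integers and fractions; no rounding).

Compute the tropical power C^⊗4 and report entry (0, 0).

C^⊗2:
  [-3, -5, -13, 0]
  [2, -3, 22, 6]
  [∞, ∞, ∞, ∞]
  [-4, -10, -14, -8]
C^⊗3:
  [-3, -8, -13, -4]
  [-1, -3, -11, 2]
  [∞, ∞, ∞, ∞]
  [-8, -14, -18, -12]
C^⊗4:
  [-6, -10, -16, -8]
  [-1, -6, -11, -2]
  [∞, ∞, ∞, ∞]
  [-12, -18, -22, -16]
Key observation: the optimum is the walk 0->1->0->1->0, with weight (-5) + 2 + (-5) + 2 = -6.
Optimal value attained by: walk 0->1->0->1->0.
Answer: (C^⊗4)[0][0] = -6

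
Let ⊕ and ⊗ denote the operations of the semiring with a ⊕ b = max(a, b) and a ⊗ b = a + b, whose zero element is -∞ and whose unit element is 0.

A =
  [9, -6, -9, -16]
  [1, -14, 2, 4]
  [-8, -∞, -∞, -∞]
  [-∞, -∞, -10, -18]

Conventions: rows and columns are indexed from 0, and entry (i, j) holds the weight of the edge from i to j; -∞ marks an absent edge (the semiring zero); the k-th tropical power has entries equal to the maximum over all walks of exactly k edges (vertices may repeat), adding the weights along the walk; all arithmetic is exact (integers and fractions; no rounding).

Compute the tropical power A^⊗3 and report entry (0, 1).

A^⊗2:
  [18, 3, 0, -2]
  [10, -5, -6, -10]
  [1, -14, -17, -24]
  [-18, -∞, -28, -36]
A^⊗3:
  [27, 12, 9, 7]
  [19, 4, 1, -1]
  [10, -5, -8, -10]
  [-9, -24, -27, -34]
Key observation: the optimum is the walk 0->0->0->1, with weight 9 + 9 + (-6) = 12.
Optimal value attained by: walk 0->0->0->1.
Answer: (A^⊗3)[0][1] = 12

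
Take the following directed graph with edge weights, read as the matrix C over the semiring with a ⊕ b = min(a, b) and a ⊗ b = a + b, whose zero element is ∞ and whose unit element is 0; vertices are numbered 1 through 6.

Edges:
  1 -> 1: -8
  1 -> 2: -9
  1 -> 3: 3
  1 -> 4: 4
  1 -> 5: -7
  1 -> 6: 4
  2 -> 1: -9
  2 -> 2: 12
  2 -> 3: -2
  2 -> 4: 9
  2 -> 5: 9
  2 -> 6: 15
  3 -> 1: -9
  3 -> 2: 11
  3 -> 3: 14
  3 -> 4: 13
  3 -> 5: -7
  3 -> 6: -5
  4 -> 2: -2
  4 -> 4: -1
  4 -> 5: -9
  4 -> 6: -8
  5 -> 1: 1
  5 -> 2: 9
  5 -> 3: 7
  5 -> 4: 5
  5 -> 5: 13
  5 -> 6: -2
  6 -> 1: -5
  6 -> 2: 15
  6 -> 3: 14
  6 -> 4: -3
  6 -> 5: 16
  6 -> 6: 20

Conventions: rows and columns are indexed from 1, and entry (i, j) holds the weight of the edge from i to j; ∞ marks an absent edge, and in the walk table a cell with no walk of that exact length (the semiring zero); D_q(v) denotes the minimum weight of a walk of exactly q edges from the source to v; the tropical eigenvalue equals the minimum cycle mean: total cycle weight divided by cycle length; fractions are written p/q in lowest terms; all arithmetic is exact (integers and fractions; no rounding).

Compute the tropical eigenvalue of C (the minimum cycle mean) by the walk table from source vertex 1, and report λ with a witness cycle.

q=0: [0, ∞, ∞, ∞, ∞, ∞]
q=1: [-8, -9, 3, 4, -7, 4]
q=2: [-18, -17, -11, -4, -15, -9]
q=3: [-26, -27, -19, -14, -25, -17]
q=4: [-36, -35, -29, -22, -33, -27]
q=5: [-44, -45, -37, -32, -43, -35]
q=6: [-54, -53, -47, -40, -51, -45]
Optimal cycle mean attained by: cycle 1->2->1, total (-9) + (-9), length 2.
Answer: λ = -9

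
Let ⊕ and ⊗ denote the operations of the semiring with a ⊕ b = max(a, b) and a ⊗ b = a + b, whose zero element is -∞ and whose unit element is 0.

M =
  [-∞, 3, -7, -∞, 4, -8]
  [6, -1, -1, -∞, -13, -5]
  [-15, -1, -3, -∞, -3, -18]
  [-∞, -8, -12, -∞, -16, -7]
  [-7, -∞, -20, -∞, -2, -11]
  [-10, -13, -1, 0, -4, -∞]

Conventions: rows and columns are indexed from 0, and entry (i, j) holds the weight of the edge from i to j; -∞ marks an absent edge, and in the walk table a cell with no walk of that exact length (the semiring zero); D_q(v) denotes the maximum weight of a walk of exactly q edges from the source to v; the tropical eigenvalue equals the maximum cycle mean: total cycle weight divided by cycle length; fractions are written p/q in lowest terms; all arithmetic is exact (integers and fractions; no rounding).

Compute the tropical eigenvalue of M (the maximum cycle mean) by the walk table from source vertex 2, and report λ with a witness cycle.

q=0: [-∞, -∞, 0, -∞, -∞, -∞]
q=1: [-15, -1, -3, -∞, -3, -18]
q=2: [5, -2, -2, -18, -5, -6]
q=3: [4, 8, -2, -6, 9, -3]
q=4: [14, 7, 7, -3, 8, 3]
q=5: [13, 17, 7, 3, 18, 6]
q=6: [23, 16, 16, 6, 17, 12]
Optimal cycle mean attained by: cycle 0->1->0, total 3 + 6, length 2.
Answer: λ = 9/2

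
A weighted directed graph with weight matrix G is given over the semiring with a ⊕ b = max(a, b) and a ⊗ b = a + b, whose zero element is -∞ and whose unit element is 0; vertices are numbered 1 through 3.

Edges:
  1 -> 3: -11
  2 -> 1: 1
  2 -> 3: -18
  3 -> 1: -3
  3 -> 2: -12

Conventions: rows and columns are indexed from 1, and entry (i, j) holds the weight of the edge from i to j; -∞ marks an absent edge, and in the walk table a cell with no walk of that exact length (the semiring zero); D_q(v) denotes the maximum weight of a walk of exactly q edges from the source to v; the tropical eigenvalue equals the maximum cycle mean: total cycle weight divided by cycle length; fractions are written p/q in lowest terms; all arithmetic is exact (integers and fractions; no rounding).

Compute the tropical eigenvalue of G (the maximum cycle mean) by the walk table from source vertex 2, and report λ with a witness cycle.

q=0: [-∞, 0, -∞]
q=1: [1, -∞, -18]
q=2: [-21, -30, -10]
q=3: [-13, -22, -32]
Optimal cycle mean attained by: cycle 1->3->1, total (-11) + (-3), length 2.
Answer: λ = -7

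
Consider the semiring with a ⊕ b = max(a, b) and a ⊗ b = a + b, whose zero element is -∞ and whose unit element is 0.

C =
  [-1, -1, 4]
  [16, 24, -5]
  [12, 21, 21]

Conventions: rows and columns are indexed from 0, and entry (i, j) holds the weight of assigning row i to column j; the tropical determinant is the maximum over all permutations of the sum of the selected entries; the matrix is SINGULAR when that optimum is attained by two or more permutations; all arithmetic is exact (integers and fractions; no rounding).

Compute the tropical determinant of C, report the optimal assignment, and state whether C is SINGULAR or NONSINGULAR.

σ = (0, 1, 2): (-1) + 24 + 21 = 44
σ = (0, 2, 1): (-1) + (-5) + 21 = 15
σ = (1, 0, 2): (-1) + 16 + 21 = 36
σ = (1, 2, 0): (-1) + (-5) + 12 = 6
σ = (2, 0, 1): 4 + 16 + 21 = 41
σ = (2, 1, 0): 4 + 24 + 12 = 40
Optimal value attained by: σ = (0, 1, 2).
Answer: det⊕(C) = 44; verdict: NONSINGULAR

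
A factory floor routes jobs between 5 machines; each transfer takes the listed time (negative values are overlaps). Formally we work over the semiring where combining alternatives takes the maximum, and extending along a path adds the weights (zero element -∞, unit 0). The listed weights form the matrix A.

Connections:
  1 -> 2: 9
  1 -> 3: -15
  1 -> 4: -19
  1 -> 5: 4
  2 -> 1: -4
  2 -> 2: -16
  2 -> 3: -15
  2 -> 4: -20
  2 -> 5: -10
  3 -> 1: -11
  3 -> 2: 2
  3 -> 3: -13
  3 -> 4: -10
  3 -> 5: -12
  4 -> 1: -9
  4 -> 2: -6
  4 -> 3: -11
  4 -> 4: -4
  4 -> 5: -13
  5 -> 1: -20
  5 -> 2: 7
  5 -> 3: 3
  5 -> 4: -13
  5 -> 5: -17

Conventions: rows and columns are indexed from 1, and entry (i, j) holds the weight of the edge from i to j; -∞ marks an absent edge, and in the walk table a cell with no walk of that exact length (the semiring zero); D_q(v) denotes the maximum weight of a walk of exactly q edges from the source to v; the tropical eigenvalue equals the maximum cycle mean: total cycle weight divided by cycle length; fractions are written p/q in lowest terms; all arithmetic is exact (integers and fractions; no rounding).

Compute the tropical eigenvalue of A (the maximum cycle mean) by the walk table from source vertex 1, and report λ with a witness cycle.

q=0: [0, -∞, -∞, -∞, -∞]
q=1: [-∞, 9, -15, -19, 4]
q=2: [5, 11, 7, -9, -1]
q=3: [7, 14, 2, -3, 9]
q=4: [10, 16, 12, -4, 11]
q=5: [12, 19, 14, 2, 14]
Optimal cycle mean attained by: cycle 1->2->1, total 9 + (-4), length 2.
Answer: λ = 5/2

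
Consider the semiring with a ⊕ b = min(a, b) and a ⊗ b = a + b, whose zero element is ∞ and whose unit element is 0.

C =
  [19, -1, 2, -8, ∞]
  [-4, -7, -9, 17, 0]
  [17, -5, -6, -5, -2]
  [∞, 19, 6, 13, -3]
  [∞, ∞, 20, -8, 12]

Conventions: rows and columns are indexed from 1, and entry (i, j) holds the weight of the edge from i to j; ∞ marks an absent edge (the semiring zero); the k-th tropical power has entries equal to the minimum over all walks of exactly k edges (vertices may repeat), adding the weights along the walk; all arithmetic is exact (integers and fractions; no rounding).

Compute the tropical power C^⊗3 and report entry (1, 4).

C^⊗2:
  [-5, -8, -10, -3, -11]
  [-11, -14, -16, -14, -11]
  [-9, -12, -14, -11, -8]
  [15, 1, 0, -11, 4]
  [37, 11, -2, 4, -11]
C^⊗3:
  [-12, -15, -17, -19, -12]
  [-18, -21, -23, -21, -18]
  [-16, -19, -21, -19, -16]
  [-3, -6, -8, -5, -14]
  [7, -7, -8, -19, -4]
Key observation: the optimum is the walk 1->4->5->4, with weight (-8) + (-3) + (-8) = -19.
Optimal value attained by: walk 1->4->5->4.
Answer: (C^⊗3)[1][4] = -19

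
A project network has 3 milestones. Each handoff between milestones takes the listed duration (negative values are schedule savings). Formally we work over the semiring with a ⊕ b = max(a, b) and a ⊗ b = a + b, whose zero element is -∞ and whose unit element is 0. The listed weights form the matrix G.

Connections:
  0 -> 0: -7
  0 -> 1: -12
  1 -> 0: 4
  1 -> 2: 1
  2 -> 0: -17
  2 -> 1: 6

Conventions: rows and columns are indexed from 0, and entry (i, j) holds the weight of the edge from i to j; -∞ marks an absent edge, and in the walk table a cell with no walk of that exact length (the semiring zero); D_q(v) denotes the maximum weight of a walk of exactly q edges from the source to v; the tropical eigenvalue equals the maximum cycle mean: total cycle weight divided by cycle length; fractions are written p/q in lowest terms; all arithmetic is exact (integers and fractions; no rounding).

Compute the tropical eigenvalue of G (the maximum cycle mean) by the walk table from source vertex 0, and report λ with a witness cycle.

q=0: [0, -∞, -∞]
q=1: [-7, -12, -∞]
q=2: [-8, -19, -11]
q=3: [-15, -5, -18]
Optimal cycle mean attained by: cycle 1->2->1, total 1 + 6, length 2.
Answer: λ = 7/2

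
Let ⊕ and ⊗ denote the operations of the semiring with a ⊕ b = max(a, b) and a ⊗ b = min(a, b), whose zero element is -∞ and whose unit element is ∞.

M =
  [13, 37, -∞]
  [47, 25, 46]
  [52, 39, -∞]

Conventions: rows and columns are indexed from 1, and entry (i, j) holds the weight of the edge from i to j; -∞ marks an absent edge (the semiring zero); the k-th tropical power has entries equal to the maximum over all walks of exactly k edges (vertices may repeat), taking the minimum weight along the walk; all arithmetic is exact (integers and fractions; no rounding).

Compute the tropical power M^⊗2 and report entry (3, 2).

M^⊗2:
  [37, 25, 37]
  [46, 39, 25]
  [39, 37, 39]
Key observation: the optimum is the walk 3->1->2, with weight 52 min 37 = 37.
Optimal value attained by: walk 3->1->2.
Answer: (M^⊗2)[3][2] = 37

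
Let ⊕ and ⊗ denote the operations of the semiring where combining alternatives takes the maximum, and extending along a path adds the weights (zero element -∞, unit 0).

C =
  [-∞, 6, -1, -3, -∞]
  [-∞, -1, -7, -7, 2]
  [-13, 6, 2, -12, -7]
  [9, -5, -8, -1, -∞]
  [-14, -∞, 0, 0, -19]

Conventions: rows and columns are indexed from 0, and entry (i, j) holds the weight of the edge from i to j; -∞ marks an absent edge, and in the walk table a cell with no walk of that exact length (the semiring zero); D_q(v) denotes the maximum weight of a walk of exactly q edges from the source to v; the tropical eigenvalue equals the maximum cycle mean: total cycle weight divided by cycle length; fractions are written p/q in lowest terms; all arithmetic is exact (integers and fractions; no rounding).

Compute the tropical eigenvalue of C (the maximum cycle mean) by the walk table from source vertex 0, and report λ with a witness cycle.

q=0: [0, -∞, -∞, -∞, -∞]
q=1: [-∞, 6, -1, -3, -∞]
q=2: [6, 5, 1, -1, 8]
q=3: [8, 12, 8, 8, 7]
q=4: [17, 14, 10, 7, 14]
q=5: [16, 23, 16, 14, 16]
Optimal cycle mean attained by: cycle 0->1->4->3->0, total 6 + 2 + 0 + 9, length 4.
Answer: λ = 17/4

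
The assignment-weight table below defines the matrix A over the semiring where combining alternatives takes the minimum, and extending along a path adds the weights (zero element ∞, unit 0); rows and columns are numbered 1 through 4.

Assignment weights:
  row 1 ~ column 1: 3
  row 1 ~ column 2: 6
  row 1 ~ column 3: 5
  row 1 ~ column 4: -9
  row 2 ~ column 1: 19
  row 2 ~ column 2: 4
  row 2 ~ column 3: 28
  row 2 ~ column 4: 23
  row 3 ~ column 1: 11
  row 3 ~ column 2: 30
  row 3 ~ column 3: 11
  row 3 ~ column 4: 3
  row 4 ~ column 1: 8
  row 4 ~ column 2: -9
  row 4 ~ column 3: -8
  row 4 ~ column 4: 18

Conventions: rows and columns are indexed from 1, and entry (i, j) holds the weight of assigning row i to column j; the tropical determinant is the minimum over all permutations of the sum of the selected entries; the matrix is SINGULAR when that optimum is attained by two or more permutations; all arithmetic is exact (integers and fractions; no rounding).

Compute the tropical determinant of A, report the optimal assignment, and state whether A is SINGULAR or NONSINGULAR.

σ = (1, 2, 3, 4): 3 + 4 + 11 + 18 = 36
σ = (1, 2, 4, 3): 3 + 4 + 3 + (-8) = 2
σ = (1, 3, 2, 4): 3 + 28 + 30 + 18 = 79
σ = (1, 3, 4, 2): 3 + 28 + 3 + (-9) = 25
σ = (1, 4, 2, 3): 3 + 23 + 30 + (-8) = 48
σ = (1, 4, 3, 2): 3 + 23 + 11 + (-9) = 28
σ = (2, 1, 3, 4): 6 + 19 + 11 + 18 = 54
σ = (2, 1, 4, 3): 6 + 19 + 3 + (-8) = 20
σ = (2, 3, 1, 4): 6 + 28 + 11 + 18 = 63
σ = (2, 3, 4, 1): 6 + 28 + 3 + 8 = 45
σ = (2, 4, 1, 3): 6 + 23 + 11 + (-8) = 32
σ = (2, 4, 3, 1): 6 + 23 + 11 + 8 = 48
σ = (3, 1, 2, 4): 5 + 19 + 30 + 18 = 72
σ = (3, 1, 4, 2): 5 + 19 + 3 + (-9) = 18
σ = (3, 2, 1, 4): 5 + 4 + 11 + 18 = 38
σ = (3, 2, 4, 1): 5 + 4 + 3 + 8 = 20
σ = (3, 4, 1, 2): 5 + 23 + 11 + (-9) = 30
σ = (3, 4, 2, 1): 5 + 23 + 30 + 8 = 66
σ = (4, 1, 2, 3): (-9) + 19 + 30 + (-8) = 32
σ = (4, 1, 3, 2): (-9) + 19 + 11 + (-9) = 12
σ = (4, 2, 1, 3): (-9) + 4 + 11 + (-8) = -2
σ = (4, 2, 3, 1): (-9) + 4 + 11 + 8 = 14
σ = (4, 3, 1, 2): (-9) + 28 + 11 + (-9) = 21
σ = (4, 3, 2, 1): (-9) + 28 + 30 + 8 = 57
Optimal value attained by: σ = (4, 2, 1, 3).
Answer: det⊕(A) = -2; verdict: NONSINGULAR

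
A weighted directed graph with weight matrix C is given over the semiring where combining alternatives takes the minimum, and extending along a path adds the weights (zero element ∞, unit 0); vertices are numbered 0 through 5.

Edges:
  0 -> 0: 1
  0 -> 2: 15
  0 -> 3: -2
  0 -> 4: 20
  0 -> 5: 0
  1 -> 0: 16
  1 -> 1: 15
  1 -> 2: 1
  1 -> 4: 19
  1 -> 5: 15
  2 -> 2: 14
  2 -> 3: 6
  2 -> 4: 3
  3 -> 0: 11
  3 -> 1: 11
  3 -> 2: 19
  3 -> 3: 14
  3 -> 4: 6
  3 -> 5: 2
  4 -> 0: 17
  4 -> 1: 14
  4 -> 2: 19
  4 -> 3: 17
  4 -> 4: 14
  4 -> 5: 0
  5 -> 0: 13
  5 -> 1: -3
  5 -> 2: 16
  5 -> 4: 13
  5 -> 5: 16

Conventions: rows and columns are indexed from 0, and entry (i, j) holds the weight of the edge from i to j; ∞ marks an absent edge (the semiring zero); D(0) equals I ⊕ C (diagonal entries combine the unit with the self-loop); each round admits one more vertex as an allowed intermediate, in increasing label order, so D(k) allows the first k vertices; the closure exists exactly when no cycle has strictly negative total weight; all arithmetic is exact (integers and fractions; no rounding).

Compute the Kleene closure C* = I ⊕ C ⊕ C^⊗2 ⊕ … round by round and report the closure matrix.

D(0):
  [0, ∞, 15, -2, 20, 0]
  [16, 0, 1, ∞, 19, 15]
  [∞, ∞, 0, 6, 3, ∞]
  [11, 11, 19, 0, 6, 2]
  [17, 14, 19, 17, 0, 0]
  [13, -3, 16, ∞, 13, 0]
D(1):
  [0, ∞, 15, -2, 20, 0]
  [16, 0, 1, 14, 19, 15]
  [∞, ∞, 0, 6, 3, ∞]
  [11, 11, 19, 0, 6, 2]
  [17, 14, 19, 15, 0, 0]
  [13, -3, 16, 11, 13, 0]
D(2):
  [0, ∞, 15, -2, 20, 0]
  [16, 0, 1, 14, 19, 15]
  [∞, ∞, 0, 6, 3, ∞]
  [11, 11, 12, 0, 6, 2]
  [17, 14, 15, 15, 0, 0]
  [13, -3, -2, 11, 13, 0]
D(3):
  [0, ∞, 15, -2, 18, 0]
  [16, 0, 1, 7, 4, 15]
  [∞, ∞, 0, 6, 3, ∞]
  [11, 11, 12, 0, 6, 2]
  [17, 14, 15, 15, 0, 0]
  [13, -3, -2, 4, 1, 0]
D(4):
  [0, 9, 10, -2, 4, 0]
  [16, 0, 1, 7, 4, 9]
  [17, 17, 0, 6, 3, 8]
  [11, 11, 12, 0, 6, 2]
  [17, 14, 15, 15, 0, 0]
  [13, -3, -2, 4, 1, 0]
D(5):
  [0, 9, 10, -2, 4, 0]
  [16, 0, 1, 7, 4, 4]
  [17, 17, 0, 6, 3, 3]
  [11, 11, 12, 0, 6, 2]
  [17, 14, 15, 15, 0, 0]
  [13, -3, -2, 4, 1, 0]
D(6):
  [0, -3, -2, -2, 1, 0]
  [16, 0, 1, 7, 4, 4]
  [16, 0, 0, 6, 3, 3]
  [11, -1, 0, 0, 3, 2]
  [13, -3, -2, 4, 0, 0]
  [13, -3, -2, 4, 1, 0]
Answer: C* = [[0, -3, -2, -2, 1, 0], [16, 0, 1, 7, 4, 4], [16, 0, 0, 6, 3, 3], [11, -1, 0, 0, 3, 2], [13, -3, -2, 4, 0, 0], [13, -3, -2, 4, 1, 0]]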